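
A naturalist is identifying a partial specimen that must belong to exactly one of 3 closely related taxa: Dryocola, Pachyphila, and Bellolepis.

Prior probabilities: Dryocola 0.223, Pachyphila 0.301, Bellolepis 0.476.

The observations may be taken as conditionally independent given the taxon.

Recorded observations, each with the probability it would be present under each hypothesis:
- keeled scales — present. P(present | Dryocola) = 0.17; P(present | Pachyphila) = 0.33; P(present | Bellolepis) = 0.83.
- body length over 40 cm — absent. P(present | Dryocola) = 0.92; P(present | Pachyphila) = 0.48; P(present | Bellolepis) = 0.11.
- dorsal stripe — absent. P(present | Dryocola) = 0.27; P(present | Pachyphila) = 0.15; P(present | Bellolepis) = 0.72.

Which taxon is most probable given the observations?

For each hypothesis, the unnormalized posterior weight is prior × product of the observation likelihoods (using 1 − P(present | H) for each absent observation):
  Dryocola: 0.223 × 0.17 × (1 − 0.92) × (1 − 0.27) = 0.0022139
  Pachyphila: 0.301 × 0.33 × (1 − 0.48) × (1 − 0.15) = 0.043904
  Bellolepis: 0.476 × 0.83 × (1 − 0.11) × (1 − 0.72) = 0.098454
Marginal likelihood of the evidence = 0.14457.
P(Dryocola | evidence) ≈ 0.0022139 / 0.14457 ≈ 0.015
P(Pachyphila | evidence) ≈ 0.043904 / 0.14457 ≈ 0.304
P(Bellolepis | evidence) ≈ 0.098454 / 0.14457 ≈ 0.681
The largest is 0.681, so Bellolepis is most probable.

Bellolepis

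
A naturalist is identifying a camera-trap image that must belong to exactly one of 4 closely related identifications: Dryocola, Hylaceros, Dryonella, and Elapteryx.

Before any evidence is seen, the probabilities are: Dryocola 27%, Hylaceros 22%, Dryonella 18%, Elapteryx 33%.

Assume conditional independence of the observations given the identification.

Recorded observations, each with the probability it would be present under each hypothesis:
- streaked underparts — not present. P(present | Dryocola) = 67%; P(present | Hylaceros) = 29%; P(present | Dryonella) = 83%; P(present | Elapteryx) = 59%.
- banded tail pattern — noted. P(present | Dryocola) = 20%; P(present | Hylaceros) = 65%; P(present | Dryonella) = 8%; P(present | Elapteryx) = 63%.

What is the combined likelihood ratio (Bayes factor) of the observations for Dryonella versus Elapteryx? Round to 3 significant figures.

The Bayes factor is the ratio of the joint likelihoods of the evidence pattern under the two hypotheses (using 1 − P(present | H) for each absent observation).
  Dryonella: (1 − 0.83) × 0.08 = 0.0136
  Elapteryx: (1 − 0.59) × 0.63 = 0.2583
Bayes factor = 0.0136 / 0.2583 ≈ 0.0527

0.0527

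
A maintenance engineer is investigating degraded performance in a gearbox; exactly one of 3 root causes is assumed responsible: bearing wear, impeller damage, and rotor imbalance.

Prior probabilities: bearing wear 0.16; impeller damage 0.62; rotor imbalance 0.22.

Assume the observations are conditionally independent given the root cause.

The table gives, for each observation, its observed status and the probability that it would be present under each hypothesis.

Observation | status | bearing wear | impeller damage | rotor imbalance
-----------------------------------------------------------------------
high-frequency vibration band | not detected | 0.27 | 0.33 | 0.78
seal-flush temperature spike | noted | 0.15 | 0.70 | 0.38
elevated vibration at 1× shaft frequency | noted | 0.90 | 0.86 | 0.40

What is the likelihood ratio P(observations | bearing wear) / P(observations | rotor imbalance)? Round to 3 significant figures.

Take the product of per-observation likelihoods under each hypothesis (using 1 − P(present | H) for each absent observation), then divide.
  bearing wear: (1 − 0.27) × 0.15 × 0.90 = 0.09855
  rotor imbalance: (1 − 0.78) × 0.38 × 0.40 = 0.03344
Bayes factor = 0.09855 / 0.03344 ≈ 2.95

2.95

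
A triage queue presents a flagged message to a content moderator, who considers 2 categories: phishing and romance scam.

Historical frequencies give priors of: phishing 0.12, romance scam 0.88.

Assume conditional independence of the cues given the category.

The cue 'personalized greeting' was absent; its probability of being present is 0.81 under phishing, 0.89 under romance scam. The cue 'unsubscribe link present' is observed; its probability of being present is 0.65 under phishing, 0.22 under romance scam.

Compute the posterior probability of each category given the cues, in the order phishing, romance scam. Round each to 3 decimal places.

For each hypothesis, the unnormalized posterior weight is prior × product of the cue likelihoods (using 1 − P(present | H) for each absent cue):
  phishing: 0.12 × (1 − 0.81) × 0.65 = 0.01482
  romance scam: 0.88 × (1 − 0.89) × 0.22 = 0.021296
Normalizing constant Z = 0.01482 + 0.021296 = 0.036116.
P(phishing | evidence) = 0.01482 / 0.036116 ≈ 0.410
P(romance scam | evidence) = 0.021296 / 0.036116 ≈ 0.590

0.410, 0.590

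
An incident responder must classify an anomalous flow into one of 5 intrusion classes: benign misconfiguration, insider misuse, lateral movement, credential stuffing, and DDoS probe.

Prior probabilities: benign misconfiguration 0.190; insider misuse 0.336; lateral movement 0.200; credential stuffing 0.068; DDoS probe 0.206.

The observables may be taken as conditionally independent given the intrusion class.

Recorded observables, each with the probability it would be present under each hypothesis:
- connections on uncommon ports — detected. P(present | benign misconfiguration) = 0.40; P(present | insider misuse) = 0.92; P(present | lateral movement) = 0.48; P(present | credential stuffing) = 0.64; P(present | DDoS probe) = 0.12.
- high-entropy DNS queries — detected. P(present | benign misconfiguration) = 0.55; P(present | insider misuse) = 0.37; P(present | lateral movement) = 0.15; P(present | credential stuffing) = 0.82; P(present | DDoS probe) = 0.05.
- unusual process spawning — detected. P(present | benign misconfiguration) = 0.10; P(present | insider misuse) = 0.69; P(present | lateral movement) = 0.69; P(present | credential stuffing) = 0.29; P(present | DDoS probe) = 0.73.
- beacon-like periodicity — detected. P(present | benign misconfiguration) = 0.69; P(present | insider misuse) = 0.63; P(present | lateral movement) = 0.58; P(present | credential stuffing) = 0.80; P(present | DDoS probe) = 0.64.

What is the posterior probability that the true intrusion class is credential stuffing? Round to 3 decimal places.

0.123

By Bayes' rule with conditional independence, the unnormalized weight for each hypothesis is prior × ∏ likelihoods:
  benign misconfiguration: 0.190 × 0.40 × 0.55 × 0.10 × 0.69 = 0.0028842
  insider misuse: 0.336 × 0.92 × 0.37 × 0.69 × 0.63 = 0.049719
  lateral movement: 0.200 × 0.48 × 0.15 × 0.69 × 0.58 = 0.0057629
  credential stuffing: 0.068 × 0.64 × 0.82 × 0.29 × 0.80 = 0.0082792
  DDoS probe: 0.206 × 0.12 × 0.05 × 0.73 × 0.64 = 0.00057746
Normalizing constant Z = 0.0028842 + 0.049719 + 0.0057629 + 0.0082792 + 0.00057746 = 0.067222.
P(credential stuffing | evidence) = 0.0082792 / 0.067222 ≈ 0.123.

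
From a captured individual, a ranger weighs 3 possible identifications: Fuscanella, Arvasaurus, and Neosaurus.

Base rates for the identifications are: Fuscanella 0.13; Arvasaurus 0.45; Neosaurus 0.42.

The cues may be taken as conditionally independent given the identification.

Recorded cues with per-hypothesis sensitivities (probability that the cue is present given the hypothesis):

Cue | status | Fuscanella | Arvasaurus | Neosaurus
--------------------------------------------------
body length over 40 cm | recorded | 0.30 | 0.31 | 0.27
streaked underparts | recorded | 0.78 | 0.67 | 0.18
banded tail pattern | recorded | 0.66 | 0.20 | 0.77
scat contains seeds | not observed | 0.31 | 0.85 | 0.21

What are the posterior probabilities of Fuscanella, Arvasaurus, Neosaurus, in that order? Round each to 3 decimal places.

By Bayes' rule with conditional independence, the unnormalized weight for each hypothesis is prior × ∏ likelihoods (using 1 − P(present | H) for each absent cue):
  Fuscanella: 0.13 × 0.30 × 0.78 × 0.66 × (1 − 0.31) = 0.013853
  Arvasaurus: 0.45 × 0.31 × 0.67 × 0.20 × (1 − 0.85) = 0.002804
  Neosaurus: 0.42 × 0.27 × 0.18 × 0.77 × (1 − 0.21) = 0.012417
The unnormalized weights sum to 0.029074.
P(Fuscanella | evidence) = 0.013853 / 0.029074 ≈ 0.476
P(Arvasaurus | evidence) = 0.002804 / 0.029074 ≈ 0.096
P(Neosaurus | evidence) = 0.012417 / 0.029074 ≈ 0.427

0.476, 0.096, 0.427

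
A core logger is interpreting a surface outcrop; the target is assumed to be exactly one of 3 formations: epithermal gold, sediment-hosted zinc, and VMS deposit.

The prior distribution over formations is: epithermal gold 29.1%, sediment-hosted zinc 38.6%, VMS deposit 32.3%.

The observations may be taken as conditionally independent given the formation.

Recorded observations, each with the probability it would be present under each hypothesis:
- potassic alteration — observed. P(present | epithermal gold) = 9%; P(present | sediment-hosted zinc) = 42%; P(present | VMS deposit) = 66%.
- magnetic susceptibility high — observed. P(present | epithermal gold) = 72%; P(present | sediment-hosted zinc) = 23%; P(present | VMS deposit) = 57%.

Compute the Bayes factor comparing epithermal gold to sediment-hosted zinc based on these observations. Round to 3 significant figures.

0.671

The Bayes factor is the ratio of the joint likelihoods of the evidence pattern under the two hypotheses.
  epithermal gold: 0.09 × 0.72 = 0.0648
  sediment-hosted zinc: 0.42 × 0.23 = 0.0966
Bayes factor = 0.0648 / 0.0966 ≈ 0.671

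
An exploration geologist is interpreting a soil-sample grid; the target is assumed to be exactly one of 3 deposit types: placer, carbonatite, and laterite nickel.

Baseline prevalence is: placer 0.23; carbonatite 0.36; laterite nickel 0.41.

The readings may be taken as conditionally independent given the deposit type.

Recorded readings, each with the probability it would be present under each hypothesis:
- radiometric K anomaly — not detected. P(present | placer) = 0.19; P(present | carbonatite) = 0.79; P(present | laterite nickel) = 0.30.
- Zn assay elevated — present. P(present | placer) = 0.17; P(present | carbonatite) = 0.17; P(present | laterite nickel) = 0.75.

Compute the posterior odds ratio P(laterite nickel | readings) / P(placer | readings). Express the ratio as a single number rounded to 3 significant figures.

Unnormalized posterior weight (prior times the reading likelihoods) for each of the two hypotheses (using 1 − P(present | H) for each absent reading):
  laterite nickel: 0.41 × (1 − 0.30) × 0.75 = 0.21525
  placer: 0.23 × (1 − 0.19) × 0.17 = 0.031671
Posterior odds = 0.21525 / 0.031671 ≈ 6.80.

6.80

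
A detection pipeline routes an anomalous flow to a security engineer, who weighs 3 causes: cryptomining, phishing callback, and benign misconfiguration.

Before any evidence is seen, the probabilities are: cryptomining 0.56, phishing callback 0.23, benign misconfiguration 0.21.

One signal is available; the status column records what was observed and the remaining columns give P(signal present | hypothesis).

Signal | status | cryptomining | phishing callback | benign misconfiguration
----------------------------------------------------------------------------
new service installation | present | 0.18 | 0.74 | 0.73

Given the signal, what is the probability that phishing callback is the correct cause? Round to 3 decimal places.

For each hypothesis, the unnormalized posterior weight is prior × likelihood:
  cryptomining: 0.56 × 0.18 = 0.1008
  phishing callback: 0.23 × 0.74 = 0.1702
  benign misconfiguration: 0.21 × 0.73 = 0.1533
Normalizing constant Z = 0.1008 + 0.1702 + 0.1533 = 0.4243.
P(phishing callback | evidence) = 0.1702 / 0.4243 ≈ 0.401.

0.401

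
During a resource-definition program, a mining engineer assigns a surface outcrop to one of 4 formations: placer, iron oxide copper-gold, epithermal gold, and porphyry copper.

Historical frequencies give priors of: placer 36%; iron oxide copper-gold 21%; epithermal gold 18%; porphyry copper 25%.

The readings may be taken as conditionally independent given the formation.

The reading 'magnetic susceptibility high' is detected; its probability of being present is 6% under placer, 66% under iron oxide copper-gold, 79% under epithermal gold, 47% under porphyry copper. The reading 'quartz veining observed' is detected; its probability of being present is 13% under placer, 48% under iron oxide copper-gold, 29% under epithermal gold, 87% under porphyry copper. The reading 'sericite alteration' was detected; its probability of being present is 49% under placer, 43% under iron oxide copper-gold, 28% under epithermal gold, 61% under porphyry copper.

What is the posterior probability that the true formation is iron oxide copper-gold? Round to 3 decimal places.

For each hypothesis, the unnormalized posterior weight is prior × product of the reading likelihoods:
  placer: 0.36 × 0.06 × 0.13 × 0.49 = 0.0013759
  iron oxide copper-gold: 0.21 × 0.66 × 0.48 × 0.43 = 0.028607
  epithermal gold: 0.18 × 0.79 × 0.29 × 0.28 = 0.011547
  porphyry copper: 0.25 × 0.47 × 0.87 × 0.61 = 0.062357
The unnormalized weights sum to 0.10389.
P(iron oxide copper-gold | evidence) = 0.028607 / 0.10389 ≈ 0.275.

0.275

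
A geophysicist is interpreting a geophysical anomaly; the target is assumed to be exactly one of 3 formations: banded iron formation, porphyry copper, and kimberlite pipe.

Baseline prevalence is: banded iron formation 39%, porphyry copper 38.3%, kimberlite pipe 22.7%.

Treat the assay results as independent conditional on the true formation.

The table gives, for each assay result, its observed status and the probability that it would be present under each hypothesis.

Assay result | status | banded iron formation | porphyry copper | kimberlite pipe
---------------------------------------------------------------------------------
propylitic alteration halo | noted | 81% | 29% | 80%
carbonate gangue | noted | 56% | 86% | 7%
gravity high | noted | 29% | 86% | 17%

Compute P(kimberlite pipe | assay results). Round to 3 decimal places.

By Bayes' rule with conditional independence, the unnormalized weight for each hypothesis is prior × ∏ likelihoods:
  banded iron formation: 0.390 × 0.81 × 0.56 × 0.29 = 0.051302
  porphyry copper: 0.383 × 0.29 × 0.86 × 0.86 = 0.082147
  kimberlite pipe: 0.227 × 0.80 × 0.07 × 0.17 = 0.002161
Marginal likelihood of the evidence = 0.13561.
P(kimberlite pipe | evidence) = 0.002161 / 0.13561 ≈ 0.016.

0.016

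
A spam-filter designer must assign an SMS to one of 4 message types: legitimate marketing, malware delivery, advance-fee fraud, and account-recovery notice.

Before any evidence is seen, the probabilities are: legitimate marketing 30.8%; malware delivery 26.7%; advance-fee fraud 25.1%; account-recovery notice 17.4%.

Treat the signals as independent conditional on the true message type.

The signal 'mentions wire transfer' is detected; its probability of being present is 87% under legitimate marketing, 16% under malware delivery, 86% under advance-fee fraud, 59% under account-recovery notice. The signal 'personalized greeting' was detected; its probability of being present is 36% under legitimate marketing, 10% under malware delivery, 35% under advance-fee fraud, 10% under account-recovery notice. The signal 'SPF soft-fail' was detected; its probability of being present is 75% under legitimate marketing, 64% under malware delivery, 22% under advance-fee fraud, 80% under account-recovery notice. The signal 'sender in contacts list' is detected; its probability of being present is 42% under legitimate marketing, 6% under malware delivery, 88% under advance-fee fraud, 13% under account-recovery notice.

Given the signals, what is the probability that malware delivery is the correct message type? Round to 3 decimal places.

By Bayes' rule with conditional independence, the unnormalized weight for each hypothesis is prior × ∏ likelihoods:
  legitimate marketing: 0.308 × 0.87 × 0.36 × 0.75 × 0.42 = 0.030387
  malware delivery: 0.267 × 0.16 × 0.10 × 0.64 × 0.06 = 0.00016404
  advance-fee fraud: 0.251 × 0.86 × 0.35 × 0.22 × 0.88 = 0.014627
  account-recovery notice: 0.174 × 0.59 × 0.10 × 0.80 × 0.13 = 0.0010677
The unnormalized weights sum to 0.046245.
P(malware delivery | evidence) = 0.00016404 / 0.046245 ≈ 0.004.

0.004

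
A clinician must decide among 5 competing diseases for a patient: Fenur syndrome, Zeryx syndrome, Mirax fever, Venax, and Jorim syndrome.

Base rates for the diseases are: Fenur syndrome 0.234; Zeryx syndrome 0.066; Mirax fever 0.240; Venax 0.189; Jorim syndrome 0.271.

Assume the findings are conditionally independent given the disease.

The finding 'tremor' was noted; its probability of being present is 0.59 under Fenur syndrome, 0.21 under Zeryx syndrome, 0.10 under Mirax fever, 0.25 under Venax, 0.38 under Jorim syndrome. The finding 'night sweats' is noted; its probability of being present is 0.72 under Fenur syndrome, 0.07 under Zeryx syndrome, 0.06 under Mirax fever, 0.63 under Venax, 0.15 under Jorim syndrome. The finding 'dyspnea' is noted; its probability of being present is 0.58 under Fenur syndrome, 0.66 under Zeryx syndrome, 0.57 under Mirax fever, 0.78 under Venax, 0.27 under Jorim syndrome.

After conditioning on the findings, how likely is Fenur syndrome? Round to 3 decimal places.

For each hypothesis, the unnormalized posterior weight is prior × product of the finding likelihoods:
  Fenur syndrome: 0.234 × 0.59 × 0.72 × 0.58 = 0.057654
  Zeryx syndrome: 0.066 × 0.21 × 0.07 × 0.66 = 0.00064033
  Mirax fever: 0.240 × 0.10 × 0.06 × 0.57 = 0.0008208
  Venax: 0.189 × 0.25 × 0.63 × 0.78 = 0.023219
  Jorim syndrome: 0.271 × 0.38 × 0.15 × 0.27 = 0.0041707
Normalizing constant Z = 0.057654 + 0.00064033 + 0.0008208 + 0.023219 + 0.0041707 = 0.086504.
P(Fenur syndrome | evidence) = 0.057654 / 0.086504 ≈ 0.666.

0.666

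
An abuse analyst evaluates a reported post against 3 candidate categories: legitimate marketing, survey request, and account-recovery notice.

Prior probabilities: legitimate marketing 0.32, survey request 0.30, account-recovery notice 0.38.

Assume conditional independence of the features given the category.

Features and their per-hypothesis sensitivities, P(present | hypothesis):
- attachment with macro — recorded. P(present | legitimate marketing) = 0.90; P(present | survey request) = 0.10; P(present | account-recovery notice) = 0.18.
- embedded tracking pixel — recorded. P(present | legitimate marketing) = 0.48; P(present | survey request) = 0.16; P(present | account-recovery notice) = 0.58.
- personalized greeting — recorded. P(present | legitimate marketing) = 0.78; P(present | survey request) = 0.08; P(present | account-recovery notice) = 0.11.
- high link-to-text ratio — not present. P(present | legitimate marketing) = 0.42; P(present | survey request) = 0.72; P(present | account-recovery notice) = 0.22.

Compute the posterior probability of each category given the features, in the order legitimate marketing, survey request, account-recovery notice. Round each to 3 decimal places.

0.947, 0.002, 0.052

Multiply each prior by the joint likelihood of the feature pattern (using 1 − P(present | H) for each absent feature):
  legitimate marketing: 0.32 × 0.90 × 0.48 × 0.78 × (1 − 0.42) = 0.06254
  survey request: 0.30 × 0.10 × 0.16 × 0.08 × (1 − 0.72) = 0.00010752
  account-recovery notice: 0.38 × 0.18 × 0.58 × 0.11 × (1 − 0.22) = 0.0034039
Marginal likelihood of the evidence = 0.066051.
P(legitimate marketing | evidence) = 0.06254 / 0.066051 ≈ 0.947
P(survey request | evidence) = 0.00010752 / 0.066051 ≈ 0.002
P(account-recovery notice | evidence) = 0.0034039 / 0.066051 ≈ 0.052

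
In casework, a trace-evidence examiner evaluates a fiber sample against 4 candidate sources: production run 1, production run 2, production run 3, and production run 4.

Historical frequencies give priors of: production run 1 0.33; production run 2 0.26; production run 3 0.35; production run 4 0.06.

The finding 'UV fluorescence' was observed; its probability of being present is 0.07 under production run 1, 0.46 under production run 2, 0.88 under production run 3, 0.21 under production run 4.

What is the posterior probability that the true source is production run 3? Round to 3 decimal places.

0.665

For each hypothesis, the unnormalized posterior weight is prior × likelihood:
  production run 1: 0.33 × 0.07 = 0.0231
  production run 2: 0.26 × 0.46 = 0.1196
  production run 3: 0.35 × 0.88 = 0.308
  production run 4: 0.06 × 0.21 = 0.0126
Normalizing constant Z = 0.0231 + 0.1196 + 0.308 + 0.0126 = 0.4633.
P(production run 3 | evidence) = 0.308 / 0.4633 ≈ 0.665.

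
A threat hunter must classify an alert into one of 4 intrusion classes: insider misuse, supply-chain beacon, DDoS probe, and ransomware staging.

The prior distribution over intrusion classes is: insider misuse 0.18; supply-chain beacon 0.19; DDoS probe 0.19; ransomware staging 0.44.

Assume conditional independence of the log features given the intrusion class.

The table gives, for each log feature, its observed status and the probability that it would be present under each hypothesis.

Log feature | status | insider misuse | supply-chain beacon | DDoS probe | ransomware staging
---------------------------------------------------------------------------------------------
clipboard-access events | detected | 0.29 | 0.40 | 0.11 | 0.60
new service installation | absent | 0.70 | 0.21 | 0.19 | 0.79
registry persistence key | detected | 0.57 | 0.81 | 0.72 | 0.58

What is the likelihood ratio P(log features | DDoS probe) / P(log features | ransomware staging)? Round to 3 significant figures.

The Bayes factor is the ratio of the joint likelihoods of the log feature pattern under the two hypotheses (using 1 − P(present | H) for each absent log feature).
  DDoS probe: 0.11 × (1 − 0.19) × 0.72 = 0.064152
  ransomware staging: 0.60 × (1 − 0.79) × 0.58 = 0.07308
Bayes factor = 0.064152 / 0.07308 ≈ 0.878

0.878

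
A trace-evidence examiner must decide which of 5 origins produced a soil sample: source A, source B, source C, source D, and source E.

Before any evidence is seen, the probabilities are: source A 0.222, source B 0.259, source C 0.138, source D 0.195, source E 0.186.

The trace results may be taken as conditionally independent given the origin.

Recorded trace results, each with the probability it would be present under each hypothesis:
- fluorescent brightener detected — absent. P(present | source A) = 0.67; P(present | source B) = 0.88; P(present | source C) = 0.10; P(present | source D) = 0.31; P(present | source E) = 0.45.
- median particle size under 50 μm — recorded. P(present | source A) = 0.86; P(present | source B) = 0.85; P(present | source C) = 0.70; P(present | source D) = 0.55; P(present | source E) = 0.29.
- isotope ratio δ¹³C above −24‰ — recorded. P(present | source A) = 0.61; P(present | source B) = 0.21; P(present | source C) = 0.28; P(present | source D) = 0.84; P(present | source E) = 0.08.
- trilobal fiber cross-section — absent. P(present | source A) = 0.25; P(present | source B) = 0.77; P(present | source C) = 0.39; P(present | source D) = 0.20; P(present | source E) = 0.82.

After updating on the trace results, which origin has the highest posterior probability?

By Bayes' rule with conditional independence, the unnormalized weight for each hypothesis is prior × ∏ likelihoods (using 1 − P(present | H) for each absent trace result):
  source A: 0.222 × (1 − 0.67) × 0.86 × 0.61 × (1 − 0.25) = 0.028824
  source B: 0.259 × (1 − 0.88) × 0.85 × 0.21 × (1 − 0.77) = 0.001276
  source C: 0.138 × (1 − 0.10) × 0.70 × 0.28 × (1 − 0.39) = 0.014849
  source D: 0.195 × (1 − 0.31) × 0.55 × 0.84 × (1 − 0.20) = 0.04973
  source E: 0.186 × (1 − 0.45) × 0.29 × 0.08 × (1 − 0.82) = 0.0004272
Normalizing constant Z = 0.028824 + 0.001276 + 0.014849 + 0.04973 + 0.0004272 = 0.095106.
P(source A | evidence) ≈ 0.028824 / 0.095106 ≈ 0.303
P(source B | evidence) ≈ 0.001276 / 0.095106 ≈ 0.013
P(source C | evidence) ≈ 0.014849 / 0.095106 ≈ 0.156
P(source D | evidence) ≈ 0.04973 / 0.095106 ≈ 0.523
P(source E | evidence) ≈ 0.0004272 / 0.095106 ≈ 0.004
The largest is 0.523, so source D is most probable.

source D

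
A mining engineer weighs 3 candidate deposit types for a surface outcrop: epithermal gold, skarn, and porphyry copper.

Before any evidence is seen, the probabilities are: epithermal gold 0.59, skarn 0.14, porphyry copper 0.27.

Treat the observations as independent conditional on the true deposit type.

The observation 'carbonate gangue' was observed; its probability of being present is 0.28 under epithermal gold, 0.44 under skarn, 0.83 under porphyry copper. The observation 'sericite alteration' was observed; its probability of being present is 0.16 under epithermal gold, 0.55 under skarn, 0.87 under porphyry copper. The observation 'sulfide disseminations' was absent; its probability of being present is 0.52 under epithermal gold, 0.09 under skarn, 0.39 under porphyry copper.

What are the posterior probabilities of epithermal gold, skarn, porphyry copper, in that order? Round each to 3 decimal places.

Multiply each prior by the joint likelihood of the evidence pattern (using 1 − P(present | H) for each absent observation):
  epithermal gold: 0.59 × 0.28 × 0.16 × (1 − 0.52) = 0.012687
  skarn: 0.14 × 0.44 × 0.55 × (1 − 0.09) = 0.030831
  porphyry copper: 0.27 × 0.83 × 0.87 × (1 − 0.39) = 0.11893
Marginal likelihood of the evidence = 0.16245.
P(epithermal gold | evidence) = 0.012687 / 0.16245 ≈ 0.078
P(skarn | evidence) = 0.030831 / 0.16245 ≈ 0.190
P(porphyry copper | evidence) = 0.11893 / 0.16245 ≈ 0.732

0.078, 0.190, 0.732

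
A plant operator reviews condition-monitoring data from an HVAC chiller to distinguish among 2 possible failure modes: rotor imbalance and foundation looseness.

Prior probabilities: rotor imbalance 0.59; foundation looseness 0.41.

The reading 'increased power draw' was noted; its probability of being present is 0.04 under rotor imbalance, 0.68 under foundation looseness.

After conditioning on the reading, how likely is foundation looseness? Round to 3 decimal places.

0.922

By Bayes' rule, the unnormalized weight for each hypothesis is prior × likelihood:
  rotor imbalance: 0.59 × 0.04 = 0.0236
  foundation looseness: 0.41 × 0.68 = 0.2788
Normalizing constant Z = 0.0236 + 0.2788 = 0.3024.
P(foundation looseness | evidence) = 0.2788 / 0.3024 ≈ 0.922.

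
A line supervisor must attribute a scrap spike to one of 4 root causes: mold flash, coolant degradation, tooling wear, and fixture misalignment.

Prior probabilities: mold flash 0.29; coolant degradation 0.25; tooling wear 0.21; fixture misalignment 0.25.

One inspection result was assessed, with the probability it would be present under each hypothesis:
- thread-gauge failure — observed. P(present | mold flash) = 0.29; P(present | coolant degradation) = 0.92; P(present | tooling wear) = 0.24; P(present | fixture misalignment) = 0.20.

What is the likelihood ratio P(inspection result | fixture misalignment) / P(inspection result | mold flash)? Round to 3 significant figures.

Likelihood of this inspection result under each hypothesis:
  fixture misalignment: 0.2
  mold flash: 0.29
Bayes factor = 0.2 / 0.29 ≈ 0.690

0.690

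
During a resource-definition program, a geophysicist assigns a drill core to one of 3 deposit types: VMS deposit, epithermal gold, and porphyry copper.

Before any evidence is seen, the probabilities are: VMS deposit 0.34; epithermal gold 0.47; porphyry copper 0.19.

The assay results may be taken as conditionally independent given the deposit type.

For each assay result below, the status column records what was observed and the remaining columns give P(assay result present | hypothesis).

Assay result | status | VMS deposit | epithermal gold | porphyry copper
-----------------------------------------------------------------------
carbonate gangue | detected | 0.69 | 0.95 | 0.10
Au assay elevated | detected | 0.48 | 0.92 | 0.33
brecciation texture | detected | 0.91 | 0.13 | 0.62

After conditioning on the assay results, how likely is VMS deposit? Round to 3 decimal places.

Multiply each prior by the joint likelihood of the assay result pattern:
  VMS deposit: 0.34 × 0.69 × 0.48 × 0.91 = 0.10247
  epithermal gold: 0.47 × 0.95 × 0.92 × 0.13 = 0.053401
  porphyry copper: 0.19 × 0.10 × 0.33 × 0.62 = 0.0038874
Normalizing constant Z = 0.10247 + 0.053401 + 0.0038874 = 0.15976.
P(VMS deposit | evidence) = 0.10247 / 0.15976 ≈ 0.641.

0.641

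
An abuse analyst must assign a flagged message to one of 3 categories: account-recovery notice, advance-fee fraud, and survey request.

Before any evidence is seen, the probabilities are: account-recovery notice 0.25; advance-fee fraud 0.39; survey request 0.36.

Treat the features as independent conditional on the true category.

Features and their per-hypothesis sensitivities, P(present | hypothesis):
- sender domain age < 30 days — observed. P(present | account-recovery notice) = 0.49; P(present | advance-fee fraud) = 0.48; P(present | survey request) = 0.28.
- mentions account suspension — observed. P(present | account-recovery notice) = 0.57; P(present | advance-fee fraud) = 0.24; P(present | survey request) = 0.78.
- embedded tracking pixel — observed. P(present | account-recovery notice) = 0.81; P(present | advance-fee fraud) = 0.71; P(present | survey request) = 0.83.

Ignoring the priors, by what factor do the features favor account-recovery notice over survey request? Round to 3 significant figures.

1.25

Take the product of per-feature likelihoods under each hypothesis, then divide.
  account-recovery notice: 0.49 × 0.57 × 0.81 = 0.22623
  survey request: 0.28 × 0.78 × 0.83 = 0.18127
Bayes factor = 0.22623 / 0.18127 ≈ 1.25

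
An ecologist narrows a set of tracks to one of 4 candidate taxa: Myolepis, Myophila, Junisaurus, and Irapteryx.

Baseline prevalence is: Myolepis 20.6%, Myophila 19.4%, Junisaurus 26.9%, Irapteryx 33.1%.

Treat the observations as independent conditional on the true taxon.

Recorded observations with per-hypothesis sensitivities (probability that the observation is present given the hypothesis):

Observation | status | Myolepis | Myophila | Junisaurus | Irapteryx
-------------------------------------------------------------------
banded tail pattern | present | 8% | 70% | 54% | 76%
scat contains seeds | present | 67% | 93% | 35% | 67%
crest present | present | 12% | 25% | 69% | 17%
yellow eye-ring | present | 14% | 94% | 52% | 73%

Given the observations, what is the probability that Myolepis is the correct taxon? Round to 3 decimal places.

0.003

For each hypothesis, the unnormalized posterior weight is prior × product of the observation likelihoods:
  Myolepis: 0.206 × 0.08 × 0.67 × 0.12 × 0.14 = 0.0001855
  Myophila: 0.194 × 0.70 × 0.93 × 0.25 × 0.94 = 0.029679
  Junisaurus: 0.269 × 0.54 × 0.35 × 0.69 × 0.52 = 0.018242
  Irapteryx: 0.331 × 0.76 × 0.67 × 0.17 × 0.73 = 0.020916
The unnormalized weights sum to 0.069023.
P(Myolepis | evidence) = 0.0001855 / 0.069023 ≈ 0.003.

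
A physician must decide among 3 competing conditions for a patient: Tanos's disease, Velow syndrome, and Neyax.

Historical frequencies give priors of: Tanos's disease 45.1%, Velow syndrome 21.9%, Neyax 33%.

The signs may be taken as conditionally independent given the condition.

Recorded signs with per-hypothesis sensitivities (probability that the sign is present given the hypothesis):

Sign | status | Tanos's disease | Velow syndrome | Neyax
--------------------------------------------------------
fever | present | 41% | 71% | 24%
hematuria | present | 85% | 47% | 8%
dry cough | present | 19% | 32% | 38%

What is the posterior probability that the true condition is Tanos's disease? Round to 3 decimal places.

0.537

Multiply each prior by the joint likelihood of the sign pattern:
  Tanos's disease: 0.451 × 0.41 × 0.85 × 0.19 = 0.029863
  Velow syndrome: 0.219 × 0.71 × 0.47 × 0.32 = 0.023386
  Neyax: 0.330 × 0.24 × 0.08 × 0.38 = 0.0024077
The unnormalized weights sum to 0.055656.
P(Tanos's disease | evidence) = 0.029863 / 0.055656 ≈ 0.537.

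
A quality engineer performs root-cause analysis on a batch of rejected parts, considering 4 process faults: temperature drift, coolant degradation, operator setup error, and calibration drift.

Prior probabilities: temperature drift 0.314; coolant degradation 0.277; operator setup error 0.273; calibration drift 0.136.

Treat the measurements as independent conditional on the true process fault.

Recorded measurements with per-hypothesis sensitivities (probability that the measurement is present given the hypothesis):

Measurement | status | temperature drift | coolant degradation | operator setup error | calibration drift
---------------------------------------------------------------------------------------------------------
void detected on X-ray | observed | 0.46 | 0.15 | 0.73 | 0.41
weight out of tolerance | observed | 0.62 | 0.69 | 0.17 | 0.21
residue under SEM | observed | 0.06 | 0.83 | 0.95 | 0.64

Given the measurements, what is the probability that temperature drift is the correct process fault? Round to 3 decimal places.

Multiply each prior by the joint likelihood of the measurement pattern:
  temperature drift: 0.314 × 0.46 × 0.62 × 0.06 = 0.0053732
  coolant degradation: 0.277 × 0.15 × 0.69 × 0.83 = 0.023796
  operator setup error: 0.273 × 0.73 × 0.17 × 0.95 = 0.032185
  calibration drift: 0.136 × 0.41 × 0.21 × 0.64 = 0.0074941
Marginal likelihood of the evidence = 0.068848.
P(temperature drift | evidence) = 0.0053732 / 0.068848 ≈ 0.078.

0.078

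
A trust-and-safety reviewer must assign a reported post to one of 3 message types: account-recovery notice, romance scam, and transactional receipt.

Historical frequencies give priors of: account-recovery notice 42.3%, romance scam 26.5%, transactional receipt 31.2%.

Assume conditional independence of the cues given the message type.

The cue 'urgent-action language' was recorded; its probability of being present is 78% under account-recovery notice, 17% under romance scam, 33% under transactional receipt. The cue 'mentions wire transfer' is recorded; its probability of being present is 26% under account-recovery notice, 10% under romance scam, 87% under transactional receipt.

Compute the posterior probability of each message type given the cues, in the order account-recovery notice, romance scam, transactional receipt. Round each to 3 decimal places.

Multiply each prior by the joint likelihood of the cue pattern:
  account-recovery notice: 0.423 × 0.78 × 0.26 = 0.085784
  romance scam: 0.265 × 0.17 × 0.10 = 0.004505
  transactional receipt: 0.312 × 0.33 × 0.87 = 0.089575
The unnormalized weights sum to 0.17986.
P(account-recovery notice | evidence) = 0.085784 / 0.17986 ≈ 0.477
P(romance scam | evidence) = 0.004505 / 0.17986 ≈ 0.025
P(transactional receipt | evidence) = 0.089575 / 0.17986 ≈ 0.498

0.477, 0.025, 0.498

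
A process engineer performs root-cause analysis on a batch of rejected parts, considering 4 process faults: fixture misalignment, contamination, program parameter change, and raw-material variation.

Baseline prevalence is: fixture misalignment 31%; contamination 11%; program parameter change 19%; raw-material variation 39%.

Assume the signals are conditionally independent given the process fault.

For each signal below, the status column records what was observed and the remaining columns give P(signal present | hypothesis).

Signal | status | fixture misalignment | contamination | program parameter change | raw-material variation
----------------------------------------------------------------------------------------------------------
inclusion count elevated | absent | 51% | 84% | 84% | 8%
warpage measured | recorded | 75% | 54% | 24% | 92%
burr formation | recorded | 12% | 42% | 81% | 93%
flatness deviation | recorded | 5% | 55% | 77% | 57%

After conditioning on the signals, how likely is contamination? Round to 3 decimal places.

0.012

By Bayes' rule with conditional independence, the unnormalized weight for each hypothesis is prior × ∏ likelihoods (using 1 − P(present | H) for each absent signal):
  fixture misalignment: 0.31 × (1 − 0.51) × 0.75 × 0.12 × 0.05 = 0.00068355
  contamination: 0.11 × (1 − 0.84) × 0.54 × 0.42 × 0.55 = 0.0021954
  program parameter change: 0.19 × (1 − 0.84) × 0.24 × 0.81 × 0.77 = 0.0045505
  raw-material variation: 0.39 × (1 − 0.08) × 0.92 × 0.93 × 0.57 = 0.17498
Marginal likelihood of the evidence = 0.18241.
P(contamination | evidence) = 0.0021954 / 0.18241 ≈ 0.012.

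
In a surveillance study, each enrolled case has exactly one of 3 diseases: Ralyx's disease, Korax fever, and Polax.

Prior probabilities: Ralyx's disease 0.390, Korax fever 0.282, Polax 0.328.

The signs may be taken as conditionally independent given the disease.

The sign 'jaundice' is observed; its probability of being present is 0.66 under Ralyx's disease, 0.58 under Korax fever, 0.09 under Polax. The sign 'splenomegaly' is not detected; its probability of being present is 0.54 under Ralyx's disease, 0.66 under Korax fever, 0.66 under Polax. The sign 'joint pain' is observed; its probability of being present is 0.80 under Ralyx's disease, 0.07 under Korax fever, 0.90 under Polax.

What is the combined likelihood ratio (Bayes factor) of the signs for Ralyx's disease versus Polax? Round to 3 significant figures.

8.82

The Bayes factor is the ratio of the joint likelihoods of the sign pattern under the two hypotheses (using 1 − P(present | H) for each absent sign).
  Ralyx's disease: 0.66 × (1 − 0.54) × 0.80 = 0.24288
  Polax: 0.09 × (1 − 0.66) × 0.90 = 0.02754
Bayes factor = 0.24288 / 0.02754 ≈ 8.82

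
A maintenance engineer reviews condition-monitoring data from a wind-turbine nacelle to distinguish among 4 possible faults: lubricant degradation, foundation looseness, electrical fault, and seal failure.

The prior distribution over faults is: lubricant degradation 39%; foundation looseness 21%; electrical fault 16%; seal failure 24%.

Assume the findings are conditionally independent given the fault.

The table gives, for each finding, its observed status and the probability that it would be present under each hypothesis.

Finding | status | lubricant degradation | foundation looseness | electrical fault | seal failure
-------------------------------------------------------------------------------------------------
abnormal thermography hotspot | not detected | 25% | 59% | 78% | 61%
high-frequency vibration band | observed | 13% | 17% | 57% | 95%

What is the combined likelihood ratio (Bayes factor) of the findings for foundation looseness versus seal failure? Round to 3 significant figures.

Joint likelihood of the evidence pattern under each hypothesis (using 1 − P(present | H) for each absent finding):
  foundation looseness: (1 − 0.59) × 0.17 = 0.0697
  seal failure: (1 − 0.61) × 0.95 = 0.3705
Bayes factor = 0.0697 / 0.3705 ≈ 0.188

0.188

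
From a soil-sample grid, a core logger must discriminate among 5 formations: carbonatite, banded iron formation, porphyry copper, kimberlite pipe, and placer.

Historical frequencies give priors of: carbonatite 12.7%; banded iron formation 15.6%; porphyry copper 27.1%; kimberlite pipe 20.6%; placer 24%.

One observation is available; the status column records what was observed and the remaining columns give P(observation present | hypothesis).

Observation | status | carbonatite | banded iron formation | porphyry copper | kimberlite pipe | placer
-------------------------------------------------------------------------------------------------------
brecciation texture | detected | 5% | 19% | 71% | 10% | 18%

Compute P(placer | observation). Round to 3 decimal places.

For each hypothesis, the unnormalized posterior weight is prior × likelihood:
  carbonatite: 0.127 × 0.05 = 0.00635
  banded iron formation: 0.156 × 0.19 = 0.02964
  porphyry copper: 0.271 × 0.71 = 0.19241
  kimberlite pipe: 0.206 × 0.10 = 0.0206
  placer: 0.240 × 0.18 = 0.0432
Marginal likelihood of the evidence = 0.2922.
P(placer | evidence) = 0.0432 / 0.2922 ≈ 0.148.

0.148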